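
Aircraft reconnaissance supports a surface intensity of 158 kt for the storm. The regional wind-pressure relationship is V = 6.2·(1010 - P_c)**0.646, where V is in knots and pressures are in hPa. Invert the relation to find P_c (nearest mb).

ΔP = (V / 6.2)^(1/0.646) = (158/6.2)^1.548.
158/6.2 = 25.484; 25.484^1.548 ≈ 150.27 mb.
P_c = 1010 − 150.27 = 859.73 ≈ 860 mb.

860 mb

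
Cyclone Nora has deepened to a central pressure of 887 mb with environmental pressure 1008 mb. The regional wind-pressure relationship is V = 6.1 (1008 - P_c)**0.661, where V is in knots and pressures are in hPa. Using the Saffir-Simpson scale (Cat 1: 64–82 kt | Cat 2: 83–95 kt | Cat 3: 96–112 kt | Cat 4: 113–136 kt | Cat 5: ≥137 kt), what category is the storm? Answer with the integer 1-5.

ΔP = 1008 − 887 = 121 mb.
V ≈ 6.1 × 121^0.661 = 6.1 × 23.81 ≈ 145 kt.
145 kt falls in the Category 5 band.

5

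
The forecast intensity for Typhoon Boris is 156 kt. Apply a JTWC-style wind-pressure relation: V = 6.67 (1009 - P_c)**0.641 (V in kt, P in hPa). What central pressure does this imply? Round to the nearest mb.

872 mb

ΔP = (V / 6.67)^(1/0.641) = (156/6.67)^1.560.
156/6.67 = 23.388; 23.388^1.560 ≈ 136.69 mb.
P_c = 1009 − 136.69 = 872.31 ≈ 872 mb.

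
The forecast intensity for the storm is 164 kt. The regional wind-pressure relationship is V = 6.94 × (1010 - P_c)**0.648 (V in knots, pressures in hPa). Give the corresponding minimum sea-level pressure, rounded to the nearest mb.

ΔP = (V / 6.94)^(1/0.648) = (164/6.94)^1.543.
164/6.94 = 23.631; 23.631^1.543 ≈ 131.70 mb.
P_c = 1010 − 131.70 = 878.30 ≈ 878 mb.

878 mb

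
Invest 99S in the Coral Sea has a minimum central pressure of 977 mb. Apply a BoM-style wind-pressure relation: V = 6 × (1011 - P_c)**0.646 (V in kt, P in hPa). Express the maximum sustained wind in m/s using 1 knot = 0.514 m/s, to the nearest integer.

30 m/s

ΔP = 1011 − 977 = 34 mb.
V ≈ 6 × 34^0.646 = 6 × 9.757 ≈ 58.545 kt.
58.545 × 0.514 ≈ 30.09 m/s → 30 m/s.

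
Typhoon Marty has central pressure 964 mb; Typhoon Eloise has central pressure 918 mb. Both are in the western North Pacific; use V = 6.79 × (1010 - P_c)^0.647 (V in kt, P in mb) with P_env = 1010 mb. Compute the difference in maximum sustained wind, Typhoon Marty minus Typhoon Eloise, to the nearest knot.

-46 kt

Typhoon Marty: ΔP = 46; V ≈ 6.79 × 46^0.647 ≈ 80.85 kt.
Typhoon Eloise: ΔP = 92; V ≈ 6.79 × 92^0.647 ≈ 126.60 kt.
Difference ≈ 80.85 − 126.60 = -45.75 → -46 kt.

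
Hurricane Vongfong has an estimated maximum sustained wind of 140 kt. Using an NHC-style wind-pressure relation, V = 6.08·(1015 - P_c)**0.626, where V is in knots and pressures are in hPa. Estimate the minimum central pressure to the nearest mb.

865 mb

ΔP = (V / 6.08)^(1/0.626) = (140/6.08)^1.597.
140/6.08 = 23.026; 23.026^1.597 ≈ 150.00 mb.
P_c = 1015 − 150.00 = 865.00 ≈ 865 mb.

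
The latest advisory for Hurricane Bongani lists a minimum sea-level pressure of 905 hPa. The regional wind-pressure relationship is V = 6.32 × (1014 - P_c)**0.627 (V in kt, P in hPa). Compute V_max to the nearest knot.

ΔP = 1014 − 905 = 109 hPa.
109^0.627 ≈ 18.944.
V ≈ 6.32 × 18.944 ≈ 119.7 kt.

120 kt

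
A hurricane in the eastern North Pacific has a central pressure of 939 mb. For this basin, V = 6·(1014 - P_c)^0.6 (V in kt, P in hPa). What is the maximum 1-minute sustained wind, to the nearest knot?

80 kt

ΔP = 1014 − 939 = 75 mb.
75^0.6 ≈ 13.336.
V ≈ 6 × 13.336 ≈ 80.0 kt.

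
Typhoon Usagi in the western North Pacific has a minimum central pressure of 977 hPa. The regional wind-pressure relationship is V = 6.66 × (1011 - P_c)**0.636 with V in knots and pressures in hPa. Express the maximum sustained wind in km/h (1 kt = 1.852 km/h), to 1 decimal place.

116.2 km/h

ΔP = 1011 − 977 = 34 hPa.
V ≈ 6.66 × 34^0.636 = 6.66 × 9.419 ≈ 62.733 kt.
62.733 × 1.852 ≈ 116.18 km/h → 116.2 km/h.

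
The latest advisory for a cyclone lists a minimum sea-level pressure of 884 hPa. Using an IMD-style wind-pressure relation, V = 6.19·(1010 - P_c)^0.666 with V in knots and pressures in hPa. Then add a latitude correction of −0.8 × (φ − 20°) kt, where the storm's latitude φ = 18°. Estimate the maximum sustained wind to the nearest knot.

ΔP = 1010 − 884 = 126 hPa.
126^0.666 ≈ 25.052.
V ≈ 6.19 × 25.052 ≈ 155.1 kt.
Latitude correction: −0.8 × (18 − 20) = 1.6 kt.
Corrected V ≈ 156.7 kt → 157 kt.

157 kt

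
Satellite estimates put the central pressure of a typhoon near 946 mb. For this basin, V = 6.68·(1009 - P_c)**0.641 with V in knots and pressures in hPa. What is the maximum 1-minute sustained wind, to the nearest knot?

ΔP = 1009 − 946 = 63 mb.
63^0.641 ≈ 14.236.
V ≈ 6.68 × 14.236 ≈ 95.1 kt.

95 kt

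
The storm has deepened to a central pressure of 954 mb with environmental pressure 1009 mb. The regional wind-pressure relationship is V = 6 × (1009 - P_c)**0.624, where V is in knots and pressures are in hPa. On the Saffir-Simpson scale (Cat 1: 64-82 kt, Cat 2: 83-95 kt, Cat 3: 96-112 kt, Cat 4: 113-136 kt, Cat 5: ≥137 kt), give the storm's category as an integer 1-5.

ΔP = 1009 − 954 = 55 mb.
V ≈ 6 × 55^0.624 = 6 × 12.19 ≈ 73 kt.
73 kt falls in the Category 1 band.

1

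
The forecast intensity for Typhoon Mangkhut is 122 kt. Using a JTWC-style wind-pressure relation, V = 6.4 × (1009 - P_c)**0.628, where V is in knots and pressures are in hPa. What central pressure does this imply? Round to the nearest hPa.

900 hPa

ΔP = (V / 6.4)^(1/0.628) = (122/6.4)^1.592.
122/6.4 = 19.062; 19.062^1.592 ≈ 109.27 hPa.
P_c = 1009 − 109.27 = 899.73 ≈ 900 hPa.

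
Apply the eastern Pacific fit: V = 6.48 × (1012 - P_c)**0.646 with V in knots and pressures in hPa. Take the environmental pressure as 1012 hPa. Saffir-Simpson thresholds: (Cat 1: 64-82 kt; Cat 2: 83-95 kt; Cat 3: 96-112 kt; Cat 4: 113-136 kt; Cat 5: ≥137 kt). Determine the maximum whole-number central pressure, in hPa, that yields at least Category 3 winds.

947 hPa

Category 3 begins at V = 96 kt.
Required ΔP = (96/6.48)^(1/0.646) = 14.815^1.548 ≈ 64.90 hPa.
P_c ≤ 1012 − 64.90 = 947.10, so the highest integer P_c is 947 hPa.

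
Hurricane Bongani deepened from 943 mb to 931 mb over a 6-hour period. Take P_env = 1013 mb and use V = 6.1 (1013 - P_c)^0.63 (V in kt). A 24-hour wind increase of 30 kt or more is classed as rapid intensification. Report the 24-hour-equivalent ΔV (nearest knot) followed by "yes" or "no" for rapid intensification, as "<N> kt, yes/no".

37 kt, yes

V₁: ΔP = 70, V ≈ 6.1 × 70^0.63 ≈ 88.66 kt.
V₂: ΔP = 82, V ≈ 6.1 × 82^0.63 ≈ 97.96 kt.
ΔV over 6 h = 9.30 kt → 24 h equivalent = 9.30 × 24/6 ≈ 37.20 kt.
37 kt ≥ 30 kt ⇒ rapid intensification.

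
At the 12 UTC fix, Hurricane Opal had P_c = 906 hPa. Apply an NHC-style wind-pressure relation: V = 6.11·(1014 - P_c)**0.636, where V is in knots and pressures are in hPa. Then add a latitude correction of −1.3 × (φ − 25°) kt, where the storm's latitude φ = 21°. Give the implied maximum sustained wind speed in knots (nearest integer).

ΔP = 1014 − 906 = 108 hPa.
108^0.636 ≈ 19.645.
V ≈ 6.11 × 19.645 ≈ 120.0 kt.
Latitude correction: −1.3 × (21 − 25) = 5.2 kt.
Corrected V ≈ 125.2 kt → 125 kt.

125 kt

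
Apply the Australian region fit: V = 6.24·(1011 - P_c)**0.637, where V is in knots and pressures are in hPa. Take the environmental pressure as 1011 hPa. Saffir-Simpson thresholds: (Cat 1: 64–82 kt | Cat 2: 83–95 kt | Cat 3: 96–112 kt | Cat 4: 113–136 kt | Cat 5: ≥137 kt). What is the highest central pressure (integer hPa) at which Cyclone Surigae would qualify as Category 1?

Category 1 begins at V = 64 kt.
Required ΔP = (64/6.24)^(1/0.637) = 10.256^1.570 ≈ 38.65 hPa.
P_c ≤ 1011 − 38.65 = 972.35, so the highest integer P_c is 972 hPa.

972 hPa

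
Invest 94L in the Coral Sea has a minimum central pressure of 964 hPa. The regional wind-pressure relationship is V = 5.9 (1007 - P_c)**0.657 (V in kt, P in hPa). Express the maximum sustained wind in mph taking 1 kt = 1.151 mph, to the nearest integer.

ΔP = 1007 − 964 = 43 hPa.
V ≈ 5.9 × 43^0.657 = 5.9 × 11.836 ≈ 69.830 kt.
69.830 × 1.151 ≈ 80.37 mph → 80 mph.

80 mph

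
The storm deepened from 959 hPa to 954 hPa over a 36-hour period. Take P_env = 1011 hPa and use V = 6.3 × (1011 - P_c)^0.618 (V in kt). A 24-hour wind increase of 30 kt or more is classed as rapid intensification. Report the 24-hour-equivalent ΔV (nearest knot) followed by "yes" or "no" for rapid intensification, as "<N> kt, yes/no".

3 kt, no

V₁: ΔP = 52, V ≈ 6.3 × 52^0.618 ≈ 72.42 kt.
V₂: ΔP = 57, V ≈ 6.3 × 57^0.618 ≈ 76.64 kt.
ΔV over 36 h = 4.22 kt → 24 h equivalent = 4.22 × 24/36 ≈ 2.81 kt.
3 kt < 30 kt ⇒ not rapid intensification.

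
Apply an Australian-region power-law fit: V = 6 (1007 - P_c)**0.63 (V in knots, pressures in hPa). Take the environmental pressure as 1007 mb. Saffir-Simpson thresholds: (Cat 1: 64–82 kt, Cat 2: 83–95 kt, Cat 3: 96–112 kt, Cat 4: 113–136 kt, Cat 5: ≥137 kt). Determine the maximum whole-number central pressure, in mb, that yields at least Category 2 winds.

942 mb

Category 2 begins at V = 83 kt.
Required ΔP = (83/6)^(1/0.63) = 13.833^1.587 ≈ 64.71 mb.
P_c ≤ 1007 − 64.71 = 942.29, so the highest integer P_c is 942 mb.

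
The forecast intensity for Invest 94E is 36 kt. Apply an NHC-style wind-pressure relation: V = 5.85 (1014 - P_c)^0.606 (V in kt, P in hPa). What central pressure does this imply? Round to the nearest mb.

ΔP = (V / 5.85)^(1/0.606) = (36/5.85)^1.650.
36/5.85 = 6.154; 6.154^1.650 ≈ 20.05 mb.
P_c = 1014 − 20.05 = 993.95 ≈ 994 mb.

994 mb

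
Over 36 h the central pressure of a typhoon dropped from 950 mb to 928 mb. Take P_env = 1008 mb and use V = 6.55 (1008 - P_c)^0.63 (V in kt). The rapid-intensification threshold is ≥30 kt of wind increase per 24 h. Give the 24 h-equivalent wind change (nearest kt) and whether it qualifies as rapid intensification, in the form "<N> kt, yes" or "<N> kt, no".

V₁: ΔP = 58, V ≈ 6.55 × 58^0.63 ≈ 84.57 kt.
V₂: ΔP = 80, V ≈ 6.55 × 80^0.63 ≈ 103.56 kt.
ΔV over 36 h = 18.99 kt → 24 h equivalent = 18.99 × 24/36 ≈ 12.66 kt.
13 kt < 30 kt ⇒ not rapid intensification.

13 kt, no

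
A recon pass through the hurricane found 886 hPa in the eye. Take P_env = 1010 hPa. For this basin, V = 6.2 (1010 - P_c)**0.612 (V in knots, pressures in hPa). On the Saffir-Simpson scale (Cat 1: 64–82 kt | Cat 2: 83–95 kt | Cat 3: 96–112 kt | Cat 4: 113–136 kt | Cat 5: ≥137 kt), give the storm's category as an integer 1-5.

4

ΔP = 1010 − 886 = 124 hPa.
V ≈ 6.2 × 124^0.612 = 6.2 × 19.11 ≈ 118 kt.
118 kt falls in the Category 4 band.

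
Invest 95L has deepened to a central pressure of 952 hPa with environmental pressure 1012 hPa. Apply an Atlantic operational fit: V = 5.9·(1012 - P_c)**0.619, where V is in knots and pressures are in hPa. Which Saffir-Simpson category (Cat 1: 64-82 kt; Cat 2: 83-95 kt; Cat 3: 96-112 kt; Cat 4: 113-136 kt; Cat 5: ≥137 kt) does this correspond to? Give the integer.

1

ΔP = 1012 − 952 = 60 hPa.
V ≈ 5.9 × 60^0.619 = 5.9 × 12.61 ≈ 74 kt.
74 kt falls in the Category 1 band.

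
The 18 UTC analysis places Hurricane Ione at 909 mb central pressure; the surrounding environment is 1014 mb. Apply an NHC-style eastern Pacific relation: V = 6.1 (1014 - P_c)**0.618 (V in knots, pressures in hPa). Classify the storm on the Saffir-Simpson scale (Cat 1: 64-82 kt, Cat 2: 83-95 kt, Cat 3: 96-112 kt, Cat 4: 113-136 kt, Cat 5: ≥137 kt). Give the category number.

3

ΔP = 1014 − 909 = 105 mb.
V ≈ 6.1 × 105^0.618 = 6.1 × 17.75 ≈ 108 kt.
108 kt falls in the Category 3 band.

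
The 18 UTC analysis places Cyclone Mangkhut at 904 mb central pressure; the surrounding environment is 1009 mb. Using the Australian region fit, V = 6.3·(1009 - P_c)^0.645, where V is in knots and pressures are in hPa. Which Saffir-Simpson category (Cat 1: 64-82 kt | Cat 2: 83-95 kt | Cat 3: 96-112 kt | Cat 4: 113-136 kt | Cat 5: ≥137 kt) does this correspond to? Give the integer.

ΔP = 1009 − 904 = 105 mb.
V ≈ 6.3 × 105^0.645 = 6.3 × 20.12 ≈ 127 kt.
127 kt falls in the Category 4 band.

4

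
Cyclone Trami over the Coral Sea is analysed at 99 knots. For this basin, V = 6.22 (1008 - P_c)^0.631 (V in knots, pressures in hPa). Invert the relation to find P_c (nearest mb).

928 mb

ΔP = (V / 6.22)^(1/0.631) = (99/6.22)^1.585.
99/6.22 = 15.916; 15.916^1.585 ≈ 80.29 mb.
P_c = 1008 − 80.29 = 927.71 ≈ 928 mb.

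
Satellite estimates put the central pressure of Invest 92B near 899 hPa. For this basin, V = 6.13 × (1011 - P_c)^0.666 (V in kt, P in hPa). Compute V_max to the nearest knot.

ΔP = 1011 − 899 = 112 hPa.
112^0.666 ≈ 23.162.
V ≈ 6.13 × 23.162 ≈ 142.0 kt.

142 kt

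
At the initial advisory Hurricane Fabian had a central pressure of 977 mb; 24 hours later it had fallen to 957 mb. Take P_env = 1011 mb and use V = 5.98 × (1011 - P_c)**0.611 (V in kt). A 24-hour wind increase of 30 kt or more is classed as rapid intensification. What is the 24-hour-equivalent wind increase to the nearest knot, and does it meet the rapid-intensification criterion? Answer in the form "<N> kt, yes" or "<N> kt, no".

17 kt, no

V₁: ΔP = 34, V ≈ 5.98 × 34^0.611 ≈ 51.57 kt.
V₂: ΔP = 54, V ≈ 5.98 × 54^0.611 ≈ 68.42 kt.
ΔV over 24 h = 16.85 kt → 24 h equivalent = 16.85 × 24/24 ≈ 16.85 kt.
17 kt < 30 kt ⇒ not rapid intensification.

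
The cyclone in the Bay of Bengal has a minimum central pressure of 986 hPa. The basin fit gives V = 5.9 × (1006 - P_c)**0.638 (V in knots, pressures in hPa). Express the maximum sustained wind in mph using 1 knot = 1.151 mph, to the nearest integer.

46 mph

ΔP = 1006 − 986 = 20 hPa.
V ≈ 5.9 × 20^0.638 = 5.9 × 6.762 ≈ 39.894 kt.
39.894 × 1.151 ≈ 45.92 mph → 46 mph.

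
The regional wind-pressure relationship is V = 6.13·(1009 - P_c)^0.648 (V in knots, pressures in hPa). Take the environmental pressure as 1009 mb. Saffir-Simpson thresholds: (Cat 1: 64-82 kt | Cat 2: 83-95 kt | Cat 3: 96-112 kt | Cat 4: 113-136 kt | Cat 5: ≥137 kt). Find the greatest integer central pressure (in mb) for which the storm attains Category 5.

888 mb

Category 5 begins at V = 137 kt.
Required ΔP = (137/6.13)^(1/0.648) = 22.349^1.543 ≈ 120.83 mb.
P_c ≤ 1009 − 120.83 = 888.17, so the highest integer P_c is 888 mb.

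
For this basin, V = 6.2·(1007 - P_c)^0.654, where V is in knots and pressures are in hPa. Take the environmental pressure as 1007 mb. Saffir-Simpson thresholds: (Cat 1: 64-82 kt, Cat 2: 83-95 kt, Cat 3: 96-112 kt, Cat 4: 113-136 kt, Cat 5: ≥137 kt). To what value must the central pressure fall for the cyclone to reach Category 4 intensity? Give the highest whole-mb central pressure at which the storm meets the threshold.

922 mb

Category 4 begins at V = 113 kt.
Required ΔP = (113/6.2)^(1/0.654) = 18.226^1.529 ≈ 84.66 mb.
P_c ≤ 1007 − 84.66 = 922.34, so the highest integer P_c is 922 mb.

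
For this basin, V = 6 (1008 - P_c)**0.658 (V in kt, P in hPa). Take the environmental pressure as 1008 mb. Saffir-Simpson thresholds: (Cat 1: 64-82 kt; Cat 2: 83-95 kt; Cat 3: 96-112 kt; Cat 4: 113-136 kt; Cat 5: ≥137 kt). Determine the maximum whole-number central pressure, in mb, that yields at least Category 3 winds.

940 mb

Category 3 begins at V = 96 kt.
Required ΔP = (96/6)^(1/0.658) = 16.000^1.520 ≈ 67.60 mb.
P_c ≤ 1008 − 67.60 = 940.40, so the highest integer P_c is 940 mb.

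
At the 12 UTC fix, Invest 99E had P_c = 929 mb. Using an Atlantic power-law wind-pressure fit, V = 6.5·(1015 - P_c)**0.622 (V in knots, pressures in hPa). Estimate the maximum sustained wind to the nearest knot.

104 kt

ΔP = 1015 − 929 = 86 mb.
86^0.622 ≈ 15.968.
V ≈ 6.5 × 15.968 ≈ 103.8 kt.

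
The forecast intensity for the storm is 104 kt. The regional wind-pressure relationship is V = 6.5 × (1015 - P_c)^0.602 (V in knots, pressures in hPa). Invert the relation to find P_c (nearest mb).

915 mb

ΔP = (V / 6.5)^(1/0.602) = (104/6.5)^1.661.
104/6.5 = 16.000; 16.000^1.661 ≈ 100.05 mb.
P_c = 1015 − 100.05 = 914.95 ≈ 915 mb.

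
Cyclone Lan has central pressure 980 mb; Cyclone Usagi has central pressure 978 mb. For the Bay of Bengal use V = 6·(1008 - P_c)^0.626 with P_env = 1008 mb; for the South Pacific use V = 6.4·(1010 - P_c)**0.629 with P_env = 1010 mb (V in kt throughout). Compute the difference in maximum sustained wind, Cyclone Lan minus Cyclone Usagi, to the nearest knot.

-8 kt

Cyclone Lan: ΔP = 28; V ≈ 6 × 28^0.626 ≈ 48.31 kt.
Cyclone Usagi: ΔP = 32; V ≈ 6.4 × 32^0.629 ≈ 56.61 kt.
Difference ≈ 48.31 − 56.61 = -8.30 → -8 kt.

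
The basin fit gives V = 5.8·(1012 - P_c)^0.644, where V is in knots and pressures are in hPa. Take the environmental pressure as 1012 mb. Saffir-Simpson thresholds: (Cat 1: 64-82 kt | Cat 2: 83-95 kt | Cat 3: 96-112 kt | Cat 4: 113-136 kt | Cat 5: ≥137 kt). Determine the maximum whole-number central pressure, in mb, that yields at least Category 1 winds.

Category 1 begins at V = 64 kt.
Required ΔP = (64/5.8)^(1/0.644) = 11.034^1.553 ≈ 41.61 mb.
P_c ≤ 1012 − 41.61 = 970.39, so the highest integer P_c is 970 mb.

970 mb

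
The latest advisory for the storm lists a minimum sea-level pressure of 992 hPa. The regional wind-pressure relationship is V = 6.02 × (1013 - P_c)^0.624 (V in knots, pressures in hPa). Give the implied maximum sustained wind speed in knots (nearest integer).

40 kt

ΔP = 1013 − 992 = 21 hPa.
21^0.624 ≈ 6.684.
V ≈ 6.02 × 6.684 ≈ 40.2 kt.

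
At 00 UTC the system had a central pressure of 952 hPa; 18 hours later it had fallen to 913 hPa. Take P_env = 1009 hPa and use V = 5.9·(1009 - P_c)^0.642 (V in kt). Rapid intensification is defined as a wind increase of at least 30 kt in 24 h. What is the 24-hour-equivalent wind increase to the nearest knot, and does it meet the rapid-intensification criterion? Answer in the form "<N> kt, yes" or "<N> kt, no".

V₁: ΔP = 57, V ≈ 5.9 × 57^0.642 ≈ 79.09 kt.
V₂: ΔP = 96, V ≈ 5.9 × 96^0.642 ≈ 110.53 kt.
ΔV over 18 h = 31.44 kt → 24 h equivalent = 31.44 × 24/18 ≈ 41.92 kt.
42 kt ≥ 30 kt ⇒ rapid intensification.

42 kt, yes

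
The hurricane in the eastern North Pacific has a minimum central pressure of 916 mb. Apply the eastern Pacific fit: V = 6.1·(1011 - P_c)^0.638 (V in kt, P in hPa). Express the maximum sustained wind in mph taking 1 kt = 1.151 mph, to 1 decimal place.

128.3 mph

ΔP = 1011 − 916 = 95 mb.
V ≈ 6.1 × 95^0.638 = 6.1 × 18.272 ≈ 111.460 kt.
111.460 × 1.151 ≈ 128.29 mph → 128.3 mph.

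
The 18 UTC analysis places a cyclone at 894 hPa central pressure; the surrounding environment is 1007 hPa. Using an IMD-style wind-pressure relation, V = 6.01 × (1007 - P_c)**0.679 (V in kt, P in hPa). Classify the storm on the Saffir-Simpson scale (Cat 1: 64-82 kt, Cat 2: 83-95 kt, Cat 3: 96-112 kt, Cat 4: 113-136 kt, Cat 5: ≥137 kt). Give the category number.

5

ΔP = 1007 − 894 = 113 hPa.
V ≈ 6.01 × 113^0.679 = 6.01 × 24.78 ≈ 149 kt.
149 kt falls in the Category 5 band.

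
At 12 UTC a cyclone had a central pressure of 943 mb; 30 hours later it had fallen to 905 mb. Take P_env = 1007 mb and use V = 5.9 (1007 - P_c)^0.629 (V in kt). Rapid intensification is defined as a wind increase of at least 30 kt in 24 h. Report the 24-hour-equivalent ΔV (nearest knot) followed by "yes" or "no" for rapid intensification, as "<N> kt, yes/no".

V₁: ΔP = 64, V ≈ 5.9 × 64^0.629 ≈ 80.71 kt.
V₂: ΔP = 102, V ≈ 5.9 × 102^0.629 ≈ 108.21 kt.
ΔV over 30 h = 27.50 kt → 24 h equivalent = 27.50 × 24/30 ≈ 22.00 kt.
22 kt < 30 kt ⇒ not rapid intensification.

22 kt, no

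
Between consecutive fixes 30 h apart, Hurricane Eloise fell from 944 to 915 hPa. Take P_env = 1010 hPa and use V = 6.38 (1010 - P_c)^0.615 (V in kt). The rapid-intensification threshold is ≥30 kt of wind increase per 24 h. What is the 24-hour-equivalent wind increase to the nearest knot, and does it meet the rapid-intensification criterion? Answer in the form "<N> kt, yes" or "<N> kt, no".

V₁: ΔP = 66, V ≈ 6.38 × 66^0.615 ≈ 83.92 kt.
V₂: ΔP = 95, V ≈ 6.38 × 95^0.615 ≈ 104.98 kt.
ΔV over 30 h = 21.06 kt → 24 h equivalent = 21.06 × 24/30 ≈ 16.85 kt.
17 kt < 30 kt ⇒ not rapid intensification.

17 kt, no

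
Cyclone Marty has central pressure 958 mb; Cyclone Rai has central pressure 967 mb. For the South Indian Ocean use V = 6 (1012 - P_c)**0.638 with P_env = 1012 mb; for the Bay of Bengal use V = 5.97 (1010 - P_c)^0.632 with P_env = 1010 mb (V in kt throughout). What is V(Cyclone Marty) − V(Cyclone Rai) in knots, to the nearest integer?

12 kt

Cyclone Marty: ΔP = 54; V ≈ 6 × 54^0.638 ≈ 76.46 kt.
Cyclone Rai: ΔP = 43; V ≈ 5.97 × 43^0.632 ≈ 64.32 kt.
Difference ≈ 76.46 − 64.32 = 12.14 → 12 kt.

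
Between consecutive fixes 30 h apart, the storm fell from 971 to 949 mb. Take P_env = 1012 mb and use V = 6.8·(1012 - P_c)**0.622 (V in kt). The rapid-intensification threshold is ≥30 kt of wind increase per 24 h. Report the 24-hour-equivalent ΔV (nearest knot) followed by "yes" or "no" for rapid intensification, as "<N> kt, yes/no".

17 kt, no

V₁: ΔP = 41, V ≈ 6.8 × 41^0.622 ≈ 68.50 kt.
V₂: ΔP = 63, V ≈ 6.8 × 63^0.622 ≈ 89.47 kt.
ΔV over 30 h = 20.97 kt → 24 h equivalent = 20.97 × 24/30 ≈ 16.78 kt.
17 kt < 30 kt ⇒ not rapid intensification.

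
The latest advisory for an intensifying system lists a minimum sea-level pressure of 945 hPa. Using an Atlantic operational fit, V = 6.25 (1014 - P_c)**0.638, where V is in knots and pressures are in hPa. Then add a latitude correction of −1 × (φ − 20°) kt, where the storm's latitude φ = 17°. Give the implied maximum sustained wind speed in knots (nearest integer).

ΔP = 1014 − 945 = 69 hPa.
69^0.638 ≈ 14.900.
V ≈ 6.25 × 14.900 ≈ 93.1 kt.
Latitude correction: −1 × (17 − 20) = 3 kt.
Corrected V ≈ 96.1 kt → 96 kt.

96 kt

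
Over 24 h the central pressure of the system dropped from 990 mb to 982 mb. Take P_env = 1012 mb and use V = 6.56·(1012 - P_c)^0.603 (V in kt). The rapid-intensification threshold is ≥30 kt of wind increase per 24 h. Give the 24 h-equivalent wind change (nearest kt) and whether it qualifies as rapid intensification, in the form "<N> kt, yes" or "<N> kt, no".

9 kt, no

V₁: ΔP = 22, V ≈ 6.56 × 22^0.603 ≈ 42.30 kt.
V₂: ΔP = 30, V ≈ 6.56 × 30^0.603 ≈ 51.00 kt.
ΔV over 24 h = 8.70 kt → 24 h equivalent = 8.70 × 24/24 ≈ 8.70 kt.
9 kt < 30 kt ⇒ not rapid intensification.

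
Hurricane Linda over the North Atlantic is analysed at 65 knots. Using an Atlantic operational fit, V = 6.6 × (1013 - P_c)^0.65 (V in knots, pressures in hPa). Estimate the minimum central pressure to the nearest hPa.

979 hPa

ΔP = (V / 6.6)^(1/0.65) = (65/6.6)^1.538.
65/6.6 = 9.848; 9.848^1.538 ≈ 33.75 hPa.
P_c = 1013 − 33.75 = 979.25 ≈ 979 hPa.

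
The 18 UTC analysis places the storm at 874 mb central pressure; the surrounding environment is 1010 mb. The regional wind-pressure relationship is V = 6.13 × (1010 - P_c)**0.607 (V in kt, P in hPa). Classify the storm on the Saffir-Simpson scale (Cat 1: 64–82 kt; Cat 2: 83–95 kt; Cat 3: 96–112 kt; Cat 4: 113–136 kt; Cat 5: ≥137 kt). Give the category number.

ΔP = 1010 − 874 = 136 mb.
V ≈ 6.13 × 136^0.607 = 6.13 × 19.73 ≈ 121 kt.
121 kt falls in the Category 4 band.

4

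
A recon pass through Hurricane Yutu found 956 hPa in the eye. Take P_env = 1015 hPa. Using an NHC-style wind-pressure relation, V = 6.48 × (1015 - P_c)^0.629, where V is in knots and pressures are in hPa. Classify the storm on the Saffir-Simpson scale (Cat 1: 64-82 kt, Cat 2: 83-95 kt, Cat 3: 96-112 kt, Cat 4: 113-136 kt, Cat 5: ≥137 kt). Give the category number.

2

ΔP = 1015 − 956 = 59 hPa.
V ≈ 6.48 × 59^0.629 = 6.48 × 13.00 ≈ 84 kt.
84 kt falls in the Category 2 band.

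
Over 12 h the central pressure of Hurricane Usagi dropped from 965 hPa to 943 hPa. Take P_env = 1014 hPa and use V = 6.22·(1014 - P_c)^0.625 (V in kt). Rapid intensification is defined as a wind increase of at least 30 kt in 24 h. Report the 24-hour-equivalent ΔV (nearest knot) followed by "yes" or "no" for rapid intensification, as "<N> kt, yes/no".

V₁: ΔP = 49, V ≈ 6.22 × 49^0.625 ≈ 70.82 kt.
V₂: ΔP = 71, V ≈ 6.22 × 71^0.625 ≈ 89.29 kt.
ΔV over 12 h = 18.47 kt → 24 h equivalent = 18.47 × 24/12 ≈ 36.94 kt.
37 kt ≥ 30 kt ⇒ rapid intensification.

37 kt, yes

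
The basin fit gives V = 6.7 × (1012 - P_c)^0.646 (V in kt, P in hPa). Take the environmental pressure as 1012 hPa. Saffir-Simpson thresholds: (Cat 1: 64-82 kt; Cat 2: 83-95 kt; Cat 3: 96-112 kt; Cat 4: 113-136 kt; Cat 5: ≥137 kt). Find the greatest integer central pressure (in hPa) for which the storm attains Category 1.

Category 1 begins at V = 64 kt.
Required ΔP = (64/6.7)^(1/0.646) = 9.552^1.548 ≈ 32.90 hPa.
P_c ≤ 1012 − 32.90 = 979.10, so the highest integer P_c is 979 hPa.

979 hPa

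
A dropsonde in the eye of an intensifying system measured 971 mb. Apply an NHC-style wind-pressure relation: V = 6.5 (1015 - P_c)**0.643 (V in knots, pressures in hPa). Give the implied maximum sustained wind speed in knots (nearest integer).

74 kt

ΔP = 1015 − 971 = 44 mb.
44^0.643 ≈ 11.396.
V ≈ 6.5 × 11.396 ≈ 74.1 kt.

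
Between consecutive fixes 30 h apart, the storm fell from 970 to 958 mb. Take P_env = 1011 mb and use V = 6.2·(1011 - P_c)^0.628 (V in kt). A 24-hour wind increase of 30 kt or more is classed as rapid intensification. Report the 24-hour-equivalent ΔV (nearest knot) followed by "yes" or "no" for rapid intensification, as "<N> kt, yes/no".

9 kt, no

V₁: ΔP = 41, V ≈ 6.2 × 41^0.628 ≈ 63.86 kt.
V₂: ΔP = 53, V ≈ 6.2 × 53^0.628 ≈ 75.03 kt.
ΔV over 30 h = 11.17 kt → 24 h equivalent = 11.17 × 24/30 ≈ 8.94 kt.
9 kt < 30 kt ⇒ not rapid intensification.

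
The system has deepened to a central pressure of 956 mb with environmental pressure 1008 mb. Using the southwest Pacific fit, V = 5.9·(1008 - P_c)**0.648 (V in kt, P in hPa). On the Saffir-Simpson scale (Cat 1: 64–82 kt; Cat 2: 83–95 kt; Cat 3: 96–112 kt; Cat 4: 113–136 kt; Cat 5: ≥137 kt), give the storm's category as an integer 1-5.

ΔP = 1008 − 956 = 52 mb.
V ≈ 5.9 × 52^0.648 = 5.9 × 12.94 ≈ 76 kt.
76 kt falls in the Category 1 band.

1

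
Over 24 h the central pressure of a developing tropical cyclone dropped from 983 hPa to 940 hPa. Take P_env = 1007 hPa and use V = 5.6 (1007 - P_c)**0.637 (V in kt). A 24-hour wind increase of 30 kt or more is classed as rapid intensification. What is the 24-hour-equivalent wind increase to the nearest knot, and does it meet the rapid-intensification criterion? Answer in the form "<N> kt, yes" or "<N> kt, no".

V₁: ΔP = 24, V ≈ 5.6 × 24^0.637 ≈ 42.40 kt.
V₂: ΔP = 67, V ≈ 5.6 × 67^0.637 ≈ 81.55 kt.
ΔV over 24 h = 39.15 kt → 24 h equivalent = 39.15 × 24/24 ≈ 39.15 kt.
39 kt ≥ 30 kt ⇒ rapid intensification.

39 kt, yes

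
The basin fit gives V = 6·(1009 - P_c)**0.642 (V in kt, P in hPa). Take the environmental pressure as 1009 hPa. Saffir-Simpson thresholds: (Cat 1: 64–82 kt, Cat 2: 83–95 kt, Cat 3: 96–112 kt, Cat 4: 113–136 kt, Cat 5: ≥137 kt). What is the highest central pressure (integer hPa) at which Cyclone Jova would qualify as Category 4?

Category 4 begins at V = 113 kt.
Required ΔP = (113/6)^(1/0.642) = 18.833^1.558 ≈ 96.80 hPa.
P_c ≤ 1009 − 96.80 = 912.20, so the highest integer P_c is 912 hPa.

912 hPa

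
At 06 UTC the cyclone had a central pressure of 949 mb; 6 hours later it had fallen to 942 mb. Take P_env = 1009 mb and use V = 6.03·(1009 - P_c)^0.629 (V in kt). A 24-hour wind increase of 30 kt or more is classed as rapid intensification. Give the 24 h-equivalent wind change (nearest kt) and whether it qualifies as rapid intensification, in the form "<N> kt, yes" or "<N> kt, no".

23 kt, no

V₁: ΔP = 60, V ≈ 6.03 × 60^0.629 ≈ 79.21 kt.
V₂: ΔP = 67, V ≈ 6.03 × 67^0.629 ≈ 84.90 kt.
ΔV over 6 h = 5.69 kt → 24 h equivalent = 5.69 × 24/6 ≈ 22.76 kt.
23 kt < 30 kt ⇒ not rapid intensification.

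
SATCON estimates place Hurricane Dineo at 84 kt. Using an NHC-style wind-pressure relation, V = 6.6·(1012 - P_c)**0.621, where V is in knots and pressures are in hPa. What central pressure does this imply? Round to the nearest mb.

ΔP = (V / 6.6)^(1/0.621) = (84/6.6)^1.610.
84/6.6 = 12.727; 12.727^1.610 ≈ 60.11 mb.
P_c = 1012 − 60.11 = 951.89 ≈ 952 mb.

952 mb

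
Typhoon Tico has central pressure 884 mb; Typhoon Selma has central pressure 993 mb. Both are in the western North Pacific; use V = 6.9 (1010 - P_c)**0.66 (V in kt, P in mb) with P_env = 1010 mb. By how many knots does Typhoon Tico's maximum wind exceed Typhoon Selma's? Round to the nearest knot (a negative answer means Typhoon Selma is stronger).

Typhoon Tico: ΔP = 126; V ≈ 6.9 × 126^0.66 ≈ 167.92 kt.
Typhoon Selma: ΔP = 17; V ≈ 6.9 × 17^0.66 ≈ 44.77 kt.
Difference ≈ 167.92 − 44.77 = 123.15 → 123 kt.

123 kt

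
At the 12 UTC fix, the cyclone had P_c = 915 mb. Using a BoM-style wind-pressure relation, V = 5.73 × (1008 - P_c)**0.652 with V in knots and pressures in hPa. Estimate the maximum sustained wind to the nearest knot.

ΔP = 1008 − 915 = 93 mb.
93^0.652 ≈ 19.207.
V ≈ 5.73 × 19.207 ≈ 110.1 kt.

110 kt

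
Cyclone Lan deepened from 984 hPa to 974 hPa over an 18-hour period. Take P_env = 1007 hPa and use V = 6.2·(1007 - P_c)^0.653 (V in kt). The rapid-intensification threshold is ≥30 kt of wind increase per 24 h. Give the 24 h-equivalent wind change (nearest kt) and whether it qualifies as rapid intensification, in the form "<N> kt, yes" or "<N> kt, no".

V₁: ΔP = 23, V ≈ 6.2 × 23^0.653 ≈ 48.04 kt.
V₂: ΔP = 33, V ≈ 6.2 × 33^0.653 ≈ 60.81 kt.
ΔV over 18 h = 12.77 kt → 24 h equivalent = 12.77 × 24/18 ≈ 17.03 kt.
17 kt < 30 kt ⇒ not rapid intensification.

17 kt, no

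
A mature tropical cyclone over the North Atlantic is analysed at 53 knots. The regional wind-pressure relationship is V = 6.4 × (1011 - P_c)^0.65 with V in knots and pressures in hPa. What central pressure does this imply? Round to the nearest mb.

ΔP = (V / 6.4)^(1/0.65) = (53/6.4)^1.538.
53/6.4 = 8.281; 8.281^1.538 ≈ 25.85 mb.
P_c = 1011 − 25.85 = 985.15 ≈ 985 mb.

985 mb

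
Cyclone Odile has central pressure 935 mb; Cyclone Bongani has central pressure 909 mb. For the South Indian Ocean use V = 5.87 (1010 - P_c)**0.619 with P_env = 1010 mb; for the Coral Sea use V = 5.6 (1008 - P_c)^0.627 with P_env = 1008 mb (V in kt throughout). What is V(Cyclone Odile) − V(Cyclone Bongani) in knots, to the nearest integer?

-15 kt

Cyclone Odile: ΔP = 75; V ≈ 5.87 × 75^0.619 ≈ 84.98 kt.
Cyclone Bongani: ΔP = 99; V ≈ 5.6 × 99^0.627 ≈ 99.87 kt.
Difference ≈ 84.98 − 99.87 = -14.89 → -15 kt.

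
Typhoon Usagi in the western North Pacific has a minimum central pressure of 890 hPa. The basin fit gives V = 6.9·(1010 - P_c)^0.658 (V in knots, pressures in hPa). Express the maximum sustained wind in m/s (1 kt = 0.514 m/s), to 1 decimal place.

ΔP = 1010 − 890 = 120 hPa.
V ≈ 6.9 × 120^0.658 = 6.9 × 23.340 ≈ 161.046 kt.
161.046 × 0.514 ≈ 82.78 m/s → 82.8 m/s.

82.8 m/s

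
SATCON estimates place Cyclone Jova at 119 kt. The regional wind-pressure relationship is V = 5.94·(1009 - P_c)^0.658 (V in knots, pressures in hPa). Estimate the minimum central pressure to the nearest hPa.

914 hPa

ΔP = (V / 5.94)^(1/0.658) = (119/5.94)^1.520.
119/5.94 = 20.034; 20.034^1.520 ≈ 95.14 hPa.
P_c = 1009 − 95.14 = 913.86 ≈ 914 hPa.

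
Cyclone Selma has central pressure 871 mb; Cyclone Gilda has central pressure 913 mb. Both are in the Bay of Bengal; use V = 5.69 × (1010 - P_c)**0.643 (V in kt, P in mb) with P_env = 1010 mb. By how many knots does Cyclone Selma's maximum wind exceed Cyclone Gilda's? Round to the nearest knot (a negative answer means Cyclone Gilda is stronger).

Cyclone Selma: ΔP = 139; V ≈ 5.69 × 139^0.643 ≈ 135.85 kt.
Cyclone Gilda: ΔP = 97; V ≈ 5.69 × 97^0.643 ≈ 107.80 kt.
Difference ≈ 135.85 − 107.80 = 28.05 → 28 kt.

28 kt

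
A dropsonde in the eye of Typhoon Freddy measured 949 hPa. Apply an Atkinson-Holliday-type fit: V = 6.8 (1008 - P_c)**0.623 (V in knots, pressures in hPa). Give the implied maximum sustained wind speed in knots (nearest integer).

86 kt

ΔP = 1008 − 949 = 59 hPa.
59^0.623 ≈ 12.684.
V ≈ 6.8 × 12.684 ≈ 86.2 kt.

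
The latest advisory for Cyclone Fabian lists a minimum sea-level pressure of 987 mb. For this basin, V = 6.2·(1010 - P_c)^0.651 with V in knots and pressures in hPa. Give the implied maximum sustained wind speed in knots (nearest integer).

48 kt

ΔP = 1010 − 987 = 23 mb.
23^0.651 ≈ 7.700.
V ≈ 6.2 × 7.700 ≈ 47.7 kt.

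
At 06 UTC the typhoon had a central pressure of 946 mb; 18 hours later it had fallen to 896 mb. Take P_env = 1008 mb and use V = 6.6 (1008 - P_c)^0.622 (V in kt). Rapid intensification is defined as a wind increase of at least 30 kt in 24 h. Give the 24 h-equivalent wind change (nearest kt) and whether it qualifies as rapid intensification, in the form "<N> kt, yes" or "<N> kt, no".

V₁: ΔP = 62, V ≈ 6.6 × 62^0.622 ≈ 85.98 kt.
V₂: ΔP = 112, V ≈ 6.6 × 112^0.622 ≈ 124.21 kt.
ΔV over 18 h = 38.23 kt → 24 h equivalent = 38.23 × 24/18 ≈ 50.97 kt.
51 kt ≥ 30 kt ⇒ rapid intensification.

51 kt, yes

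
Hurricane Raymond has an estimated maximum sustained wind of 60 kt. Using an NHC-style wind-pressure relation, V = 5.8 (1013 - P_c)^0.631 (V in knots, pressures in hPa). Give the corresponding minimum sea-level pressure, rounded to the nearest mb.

972 mb

ΔP = (V / 5.8)^(1/0.631) = (60/5.8)^1.585.
60/5.8 = 10.345; 10.345^1.585 ≈ 40.56 mb.
P_c = 1013 − 40.56 = 972.44 ≈ 972 mb.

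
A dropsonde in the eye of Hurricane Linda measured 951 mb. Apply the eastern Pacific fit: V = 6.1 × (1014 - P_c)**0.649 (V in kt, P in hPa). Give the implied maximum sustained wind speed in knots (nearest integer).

90 kt

ΔP = 1014 − 951 = 63 mb.
63^0.649 ≈ 14.715.
V ≈ 6.1 × 14.715 ≈ 89.8 kt.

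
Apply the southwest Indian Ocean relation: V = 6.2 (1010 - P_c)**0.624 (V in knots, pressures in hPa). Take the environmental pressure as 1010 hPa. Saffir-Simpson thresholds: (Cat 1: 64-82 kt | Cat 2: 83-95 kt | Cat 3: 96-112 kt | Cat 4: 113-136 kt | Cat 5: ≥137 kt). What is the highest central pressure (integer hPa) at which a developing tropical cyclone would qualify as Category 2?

946 hPa

Category 2 begins at V = 83 kt.
Required ΔP = (83/6.2)^(1/0.624) = 13.387^1.603 ≈ 63.91 hPa.
P_c ≤ 1010 − 63.91 = 946.09, so the highest integer P_c is 946 hPa.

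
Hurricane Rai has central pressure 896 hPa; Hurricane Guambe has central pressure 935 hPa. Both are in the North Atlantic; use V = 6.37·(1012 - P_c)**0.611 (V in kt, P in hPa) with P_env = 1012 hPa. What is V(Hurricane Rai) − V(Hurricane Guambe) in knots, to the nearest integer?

Hurricane Rai: ΔP = 116; V ≈ 6.37 × 116^0.611 ≈ 116.28 kt.
Hurricane Guambe: ΔP = 77; V ≈ 6.37 × 77^0.611 ≈ 90.53 kt.
Difference ≈ 116.28 − 90.53 = 25.75 → 26 kt.

26 kt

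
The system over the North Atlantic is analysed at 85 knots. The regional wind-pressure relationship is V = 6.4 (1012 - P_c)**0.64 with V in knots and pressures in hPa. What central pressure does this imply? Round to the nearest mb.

955 mb

ΔP = (V / 6.4)^(1/0.64) = (85/6.4)^1.562.
85/6.4 = 13.281; 13.281^1.562 ≈ 56.89 mb.
P_c = 1012 − 56.89 = 955.11 ≈ 955 mb.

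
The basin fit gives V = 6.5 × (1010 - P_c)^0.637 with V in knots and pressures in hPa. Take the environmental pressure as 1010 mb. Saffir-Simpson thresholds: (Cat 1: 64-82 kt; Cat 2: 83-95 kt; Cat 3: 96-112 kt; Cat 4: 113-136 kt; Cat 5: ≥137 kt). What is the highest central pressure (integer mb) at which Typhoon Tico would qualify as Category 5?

Category 5 begins at V = 137 kt.
Required ΔP = (137/6.5)^(1/0.637) = 21.077^1.570 ≈ 119.73 mb.
P_c ≤ 1010 − 119.73 = 890.27, so the highest integer P_c is 890 mb.

890 mb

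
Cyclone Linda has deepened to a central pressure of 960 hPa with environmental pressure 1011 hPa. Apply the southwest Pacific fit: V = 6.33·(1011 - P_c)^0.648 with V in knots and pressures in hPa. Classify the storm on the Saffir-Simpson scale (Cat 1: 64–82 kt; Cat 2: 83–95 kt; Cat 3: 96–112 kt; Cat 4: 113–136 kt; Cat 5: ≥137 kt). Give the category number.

ΔP = 1011 − 960 = 51 hPa.
V ≈ 6.33 × 51^0.648 = 6.33 × 12.78 ≈ 81 kt.
81 kt falls in the Category 1 band.

1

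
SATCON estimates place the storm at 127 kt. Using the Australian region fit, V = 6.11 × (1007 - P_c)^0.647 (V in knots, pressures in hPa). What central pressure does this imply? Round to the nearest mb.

ΔP = (V / 6.11)^(1/0.647) = (127/6.11)^1.546.
127/6.11 = 20.786; 20.786^1.546 ≈ 108.82 mb.
P_c = 1007 − 108.82 = 898.18 ≈ 898 mb.

898 mb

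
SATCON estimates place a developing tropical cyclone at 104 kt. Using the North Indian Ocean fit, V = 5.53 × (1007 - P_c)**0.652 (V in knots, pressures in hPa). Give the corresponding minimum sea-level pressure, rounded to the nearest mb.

ΔP = (V / 5.53)^(1/0.652) = (104/5.53)^1.534.
104/5.53 = 18.807; 18.807^1.534 ≈ 90.05 mb.
P_c = 1007 − 90.05 = 916.95 ≈ 917 mb.

917 mb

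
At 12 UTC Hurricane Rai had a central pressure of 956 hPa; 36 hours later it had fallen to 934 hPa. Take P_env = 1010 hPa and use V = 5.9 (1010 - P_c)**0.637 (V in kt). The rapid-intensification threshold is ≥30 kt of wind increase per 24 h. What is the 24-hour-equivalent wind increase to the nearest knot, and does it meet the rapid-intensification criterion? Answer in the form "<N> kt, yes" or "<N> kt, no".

12 kt, no

V₁: ΔP = 54, V ≈ 5.9 × 54^0.637 ≈ 74.88 kt.
V₂: ΔP = 76, V ≈ 5.9 × 76^0.637 ≈ 93.10 kt.
ΔV over 36 h = 18.22 kt → 24 h equivalent = 18.22 × 24/36 ≈ 12.15 kt.
12 kt < 30 kt ⇒ not rapid intensification.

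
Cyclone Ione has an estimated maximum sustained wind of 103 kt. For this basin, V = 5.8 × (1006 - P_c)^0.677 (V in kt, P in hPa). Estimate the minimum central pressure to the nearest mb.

936 mb

ΔP = (V / 5.8)^(1/0.677) = (103/5.8)^1.477.
103/5.8 = 17.759; 17.759^1.477 ≈ 70.07 mb.
P_c = 1006 − 70.07 = 935.93 ≈ 936 mb.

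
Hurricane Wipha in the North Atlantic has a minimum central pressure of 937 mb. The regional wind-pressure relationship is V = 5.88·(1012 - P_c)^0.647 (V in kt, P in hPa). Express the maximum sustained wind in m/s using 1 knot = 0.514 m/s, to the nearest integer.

49 m/s

ΔP = 1012 − 937 = 75 mb.
V ≈ 5.88 × 75^0.647 = 5.88 × 16.337 ≈ 96.060 kt.
96.060 × 0.514 ≈ 49.37 m/s → 49 m/s.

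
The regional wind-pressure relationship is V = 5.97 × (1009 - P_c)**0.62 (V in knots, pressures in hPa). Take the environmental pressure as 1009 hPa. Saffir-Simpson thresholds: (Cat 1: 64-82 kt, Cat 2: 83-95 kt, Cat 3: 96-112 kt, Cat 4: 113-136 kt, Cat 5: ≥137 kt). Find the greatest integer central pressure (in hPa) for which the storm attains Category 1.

963 hPa

Category 1 begins at V = 64 kt.
Required ΔP = (64/5.97)^(1/0.62) = 10.720^1.613 ≈ 45.88 hPa.
P_c ≤ 1009 − 45.88 = 963.12, so the highest integer P_c is 963 hPa.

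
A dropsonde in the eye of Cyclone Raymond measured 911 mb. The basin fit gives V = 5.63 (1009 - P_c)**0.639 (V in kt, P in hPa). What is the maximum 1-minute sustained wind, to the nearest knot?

105 kt

ΔP = 1009 − 911 = 98 mb.
98^0.639 ≈ 18.724.
V ≈ 5.63 × 18.724 ≈ 105.4 kt.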